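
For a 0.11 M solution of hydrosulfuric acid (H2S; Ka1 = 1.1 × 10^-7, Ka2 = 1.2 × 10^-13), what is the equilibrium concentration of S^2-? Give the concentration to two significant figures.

First ionization gives [H+] ≈ [HS-] = 1.10 × 10^-4 M.
Second step: Ka2 = [H+][S^2-]/[HS-] ≈ [S^2-] (since [H+] ≈ [HS-]).
So [S^2-] ≈ Ka2.

1.2 × 10^-13 M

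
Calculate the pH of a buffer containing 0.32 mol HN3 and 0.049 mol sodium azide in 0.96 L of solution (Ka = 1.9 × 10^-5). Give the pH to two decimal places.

pKa = −log(1.9 × 10^-5) = 4.721
Using pH = pKa + log([base]/[acid]) with [base]/[acid] = 0.049/0.32:
pH = 4.721 + (-0.815) = 3.91

pH = 3.91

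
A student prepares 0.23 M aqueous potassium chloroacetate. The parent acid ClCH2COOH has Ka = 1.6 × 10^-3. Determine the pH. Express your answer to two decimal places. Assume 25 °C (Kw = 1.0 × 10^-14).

pH = 8.08

ClCH2COO- is the conjugate base of the weak acid ClCH2COOH.
Kb = Kw/Ka = 1.0×10^-14 / 1.6 × 10^-3 = 6.25 × 10^-12
From the ICE table, Kb = [OH-]²/(0.23 − [OH-]) = 6.25 × 10^-12.
Since Kb ≪ C₀, [OH-] ≈ √(Kb·C₀) = 1.20 × 10^-6 M.
([OH-]/C₀ = 0.00052% < 5%, so the approximation holds.)
pOH = −log(1.20 × 10^-6) = 5.92; pH = 14.00 − 5.92 = 8.08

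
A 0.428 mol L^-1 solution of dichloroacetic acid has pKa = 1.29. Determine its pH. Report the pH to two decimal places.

pH = 0.90

Cl2CHCOOH ⇌ Cl2CHCOO- + H+
Ka = 10^(−1.29) = 5.13 × 10^-2
Ka = [H+]²/(0.428 − [H+]) = 5.13 × 10^-2
The 5% rule fails; solving [H+]² + Ka·[H+] − Ka·C₀ = 0 exactly:
[H+] = [−0.0513 + √(0.0513² + 0.0878)]/2 = 1.25 × 10^-1 M
pH = −log[H+] = −log(1.25 × 10^-1) = 0.90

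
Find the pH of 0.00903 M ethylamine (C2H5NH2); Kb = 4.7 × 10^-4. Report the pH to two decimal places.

C2H5NH2 + H2O ⇌ C2H5NH3+ + OH-
Kb = [OH-]²/(0.00903 − [OH-]) = 4.7 × 10^-4
The 5% rule fails; solving [OH-]² + Kb·[OH-] − Kb·C₀ = 0 exactly:
[OH-] = (−Kb + √(Kb² + 4·Kb·C₀))/2 = 1.84 × 10^-3 M
pOH = −log(1.84 × 10^-3) = 2.74; pH = 14.00 − 2.74 = 11.26

pH = 11.26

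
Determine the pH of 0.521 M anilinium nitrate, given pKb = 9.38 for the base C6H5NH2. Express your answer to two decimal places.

pH = 2.45

C6H5NH3+ is the conjugate acid of the weak base C6H5NH2.
Kb = 10^(−9.38) = 4.17 × 10^-10
Ka = Kw/Kb = 1.0×10^-14 / 4.17 × 10^-10 = 2.40 × 10^-5
Let x = [H+] at equilibrium. Ka = x²/(0.521 − x).
Since Ka ≪ C₀, x ≈ √(Ka·C₀) = 3.54 × 10^-3 M.
pH = −log(3.54 × 10^-3) = 2.45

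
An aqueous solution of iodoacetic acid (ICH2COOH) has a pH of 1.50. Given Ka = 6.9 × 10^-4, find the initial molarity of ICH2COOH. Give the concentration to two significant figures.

[H+] = 10^(-1.50) = 3.16 × 10^-2 M = x
Ka = x²/(C₀ − x) ⇒ C₀ = x + x²/Ka
C₀ = 3.16 × 10^-2 + (3.16 × 10^-2)²/(6.9 × 10^-4) = 1.48 M

C₀ = 1.5 M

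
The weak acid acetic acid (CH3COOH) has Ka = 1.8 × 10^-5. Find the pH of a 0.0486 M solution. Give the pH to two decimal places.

pH = 3.03

CH3COOH ⇌ CH3COO- + H+
Let x = [H+] at equilibrium. Ka = x²/(0.0486 − x).
Neglecting x in the denominator: x = √(1.8 × 10^-5 × 0.0486) = 9.35 × 10^-4 M
pH = −log(9.35 × 10^-4) = 3.03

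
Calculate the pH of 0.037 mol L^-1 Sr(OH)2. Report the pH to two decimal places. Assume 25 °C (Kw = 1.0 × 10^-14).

pH = 12.87

Sr(OH)2 is a strong base (each formula unit releases 2 OH-); [OH-] = 0.074 M.
pOH = -log(0.074) = 1.13
pH = 14.00 - 1.13 = 12.87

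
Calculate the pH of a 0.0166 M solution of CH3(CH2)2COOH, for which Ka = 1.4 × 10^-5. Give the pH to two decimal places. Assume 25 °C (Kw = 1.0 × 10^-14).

pH = 3.32

CH3(CH2)2COOH ⇌ CH3(CH2)2COO- + H+
From the ICE table, Ka = [H+]²/(0.0166 − [H+]) = 1.4 × 10^-5.
Assume [H+] ≪ 0.0166: [H+] ≈ √(1.4 × 10^-5 × 0.0166) = 4.82 × 10^-4 M
Check: 2.9% ionized — well under 5%, approximation valid.
pH = −log(4.82 × 10^-4) = 3.32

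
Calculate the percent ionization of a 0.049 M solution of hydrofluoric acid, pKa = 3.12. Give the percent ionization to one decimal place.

HF ⇌ F- + H+; let x = [H+] at equilibrium.
Ka = 10^(−3.12) = 7.59 × 10^-4
Ka = x²/(C₀ − x); solving the quadratic gives x = 5.73 × 10^-3 M.
% ionization = x/C₀ × 100% = 5.73 × 10^-3/0.049 × 100% = 11.7%

11.7%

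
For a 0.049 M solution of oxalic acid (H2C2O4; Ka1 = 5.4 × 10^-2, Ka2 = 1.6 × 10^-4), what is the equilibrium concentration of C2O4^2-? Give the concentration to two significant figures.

1.6 × 10^-4 M

First ionization gives [H+] ≈ [HC2O4-] = 3.11 × 10^-2 M.
Second step: Ka2 = [H+][C2O4^2-]/[HC2O4-] ≈ [C2O4^2-] (since [H+] ≈ [HC2O4-]).
So [C2O4^2-] ≈ Ka2.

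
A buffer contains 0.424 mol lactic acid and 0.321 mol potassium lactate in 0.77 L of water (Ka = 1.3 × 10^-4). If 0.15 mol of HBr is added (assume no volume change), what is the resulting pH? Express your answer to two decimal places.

Added H+ converts CH3CH(OH)COO- to CH3CH(OH)COOH: CH3CH(OH)COOH → 0.574 mol, CH3CH(OH)COO- → 0.171 mol.
pKa = −log(1.3 × 10^-4) = 3.886
Henderson–Hasselbalch with mole ratio 0.171/0.574: pH = 3.886 + (-0.526)

pH = 3.36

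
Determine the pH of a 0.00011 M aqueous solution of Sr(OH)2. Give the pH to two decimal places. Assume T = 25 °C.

Sr(OH)2 is a strong base (each formula unit releases 2 OH-); [OH-] = 0.00022 M.
pOH = -log(0.00022) = 3.66
pH = 14.00 - 3.66 = 10.34

pH = 10.34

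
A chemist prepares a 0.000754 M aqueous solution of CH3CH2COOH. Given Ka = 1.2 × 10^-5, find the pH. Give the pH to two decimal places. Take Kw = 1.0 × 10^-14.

pH = 4.05

CH3CH2COOH ⇌ CH3CH2COO- + H+
From the ICE table, Ka = x²/(0.000754 − x) = 1.2 × 10^-5.
The 5% rule fails; solving x² + Ka·x − Ka·C₀ = 0 exactly:
x = [−1.2e-05 + √(1.2e-05² + 3.62e-08)]/2 = 8.93 × 10^-5 M
pH = −log(8.93 × 10^-5) = 4.05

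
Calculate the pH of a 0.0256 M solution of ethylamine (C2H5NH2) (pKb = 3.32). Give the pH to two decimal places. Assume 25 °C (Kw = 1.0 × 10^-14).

C2H5NH2 + H2O ⇌ C2H5NH3+ + OH-
Kb = 10^(−3.32) = 4.79 × 10^-4
Kb = x²/(0.0256 − x) = 4.79 × 10^-4
The 5% rule fails; solving x² + Kb·x − Kb·C₀ = 0 exactly:
x = [−0.000479 + √(0.000479² + 4.9e-05)]/2 = 3.27 × 10^-3 M
pOH = −log(3.27 × 10^-3) = 2.49; pH = 14.00 − 2.49 = 11.51

pH = 11.51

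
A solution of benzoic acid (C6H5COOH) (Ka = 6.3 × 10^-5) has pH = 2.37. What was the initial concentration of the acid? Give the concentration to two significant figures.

[H+] = 10^(-2.37) = 4.27 × 10^-3 M = x
Ka = x²/(C₀ − x) ⇒ C₀ = x + x²/Ka
C₀ = 4.27 × 10^-3 + (4.27 × 10^-3)²/(6.3 × 10^-5) = 2.94 × 10^-1 M

C₀ = 2.9 × 10^-1 M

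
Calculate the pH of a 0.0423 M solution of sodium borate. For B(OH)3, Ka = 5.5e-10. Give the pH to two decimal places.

pH = 10.94

B(OH)4- is the conjugate base of the weak acid B(OH)3.
Kb = Kw/Ka = 1.0×10^-14 / 5.5 × 10^-10 = 1.82 × 10^-5
From the ICE table, Kb = [OH-]²/(0.0423 − [OH-]) = 1.82 × 10^-5.
Assume [OH-] ≪ 0.0423: [OH-] ≈ √(1.82 × 10^-5 × 0.0423) = 8.77 × 10^-4 M
([OH-]/C₀ = 2.1% < 5%, so the approximation holds.)
pOH = 3.06, so pH = 14.00 − pOH = 10.94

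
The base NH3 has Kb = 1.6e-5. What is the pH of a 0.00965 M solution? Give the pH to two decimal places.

pH = 10.59

NH3 + H2O ⇌ NH4+ + OH-
Let x = [OH-] at equilibrium. Kb = x²/(0.00965 − x).
Since Kb ≪ C₀, x ≈ √(Kb·C₀) = 3.93 × 10^-4 M.
(x/C₀ = 4.1% < 5%, so the approximation holds.)
pOH = −log(3.93 × 10^-4) = 3.41; pH = 14.00 − 3.41 = 10.59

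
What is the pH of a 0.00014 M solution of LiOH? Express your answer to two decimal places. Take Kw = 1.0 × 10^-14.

LiOH is a strong base; [OH-] = 0.00014 M.
pOH = -log(0.00014) = 3.85
pH = 14.00 - 3.85 = 10.15

pH = 10.15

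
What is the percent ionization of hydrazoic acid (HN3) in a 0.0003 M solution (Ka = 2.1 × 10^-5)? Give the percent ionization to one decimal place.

23.2%

HN3 ⇌ N3- + H+; let x = [H+] at equilibrium.
Solve x² + 2.1e-05x − 6.3e-09 = 0 → x = 6.96 × 10^-5 M
Fraction ionized = 6.96 × 10^-5 / 0.0003 = 0.2320 → 23.2%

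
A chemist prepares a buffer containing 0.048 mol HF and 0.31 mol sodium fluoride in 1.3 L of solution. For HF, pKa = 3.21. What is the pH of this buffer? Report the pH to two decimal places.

Using pH = pKa + log([base]/[acid]) with [base]/[acid] = 0.31/0.048:
pH = 3.21 + (+0.810) = 4.02

pH = 4.02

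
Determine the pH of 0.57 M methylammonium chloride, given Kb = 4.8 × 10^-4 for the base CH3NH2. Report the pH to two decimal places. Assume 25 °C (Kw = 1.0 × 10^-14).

pH = 5.46

CH3NH3+ is the conjugate acid of the weak base CH3NH2.
Ka = Kw/Kb = 1.0×10^-14 / 4.8 × 10^-4 = 2.08 × 10^-11
Let x = [H+] at equilibrium. Ka = x²/(0.57 − x).
Neglecting x in the denominator: x = √(2.08 × 10^-11 × 0.57) = 3.44 × 10^-6 M
Check: 0.0006% ionized — well under 5%, approximation valid.
pH = −log(3.44 × 10^-6) = 5.46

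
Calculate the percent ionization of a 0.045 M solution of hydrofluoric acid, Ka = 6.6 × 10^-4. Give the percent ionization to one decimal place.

11.4%

HF ⇌ F- + H+; let x = [H+] at equilibrium.
Solve x² + 0.00066x − 2.97e-05 = 0 → x = 5.13 × 10^-3 M
Fraction ionized = 5.13 × 10^-3 / 0.045 = 0.1140 → 11.4%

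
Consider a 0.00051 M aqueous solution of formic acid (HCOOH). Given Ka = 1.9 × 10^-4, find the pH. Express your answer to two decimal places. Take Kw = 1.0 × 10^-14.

HCOOH ⇌ HCOO- + H+
Ka = [H+]²/(0.00051 − [H+]) = 1.9 × 10^-4
Here C₀/Ka ≈ 2.68, so the small-[H+] approximation fails. Use the quadratic:
[H+] = (−Ka + √(Ka² + 4·Ka·C₀))/2 = 2.30 × 10^-4 M
pH = −log(2.30 × 10^-4) = 3.64

pH = 3.64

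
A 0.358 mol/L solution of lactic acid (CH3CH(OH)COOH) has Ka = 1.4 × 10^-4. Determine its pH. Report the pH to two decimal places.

CH3CH(OH)COOH ⇌ CH3CH(OH)COO- + H+
Ka = [H+]²/(0.358 − [H+]) = 1.4 × 10^-4
Assume [H+] ≪ 0.358: [H+] ≈ √(1.4 × 10^-4 × 0.358) = 7.08 × 10^-3 M
pH = −log(7.08 × 10^-3) = 2.15

pH = 2.15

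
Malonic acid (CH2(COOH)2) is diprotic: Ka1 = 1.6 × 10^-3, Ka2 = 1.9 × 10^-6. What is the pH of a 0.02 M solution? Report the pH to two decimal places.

Since Ka1 ≫ Ka2, the first ionization dominates [H+].
Ka1 = x²/(0.02 − x) = 1.6 × 10^-3
Solving the quadratic: x = (−Ka1 + √(Ka1² + 4·Ka1·C₀))/2 = 4.91 × 10^-3 M
pH = −log(4.91 × 10^-3) = 2.31

pH = 2.31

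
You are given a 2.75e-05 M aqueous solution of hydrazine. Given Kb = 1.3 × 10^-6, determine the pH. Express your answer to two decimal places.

N2H4 + H2O ⇌ N2H5+ + OH-
From the ICE table, Kb = [OH-]²/(2.75e-05 − [OH-]) = 1.3 × 10^-6.
The 5% rule fails; solving [OH-]² + Kb·[OH-] − Kb·C₀ = 0 exactly:
[OH-] = (−Kb + √(Kb² + 4·Kb·C₀))/2 = 5.36 × 10^-6 M
pOH = 5.27, so pH = 14.00 − pOH = 8.73

pH = 8.73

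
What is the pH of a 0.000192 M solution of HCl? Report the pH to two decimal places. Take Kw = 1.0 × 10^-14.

pH = 3.72

HCl is a strong acid and dissociates completely, so [H+] = 0.000192 M.
pH = -log(0.000192) = 3.72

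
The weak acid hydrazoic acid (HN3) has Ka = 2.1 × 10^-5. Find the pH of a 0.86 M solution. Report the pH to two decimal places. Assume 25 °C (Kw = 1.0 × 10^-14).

pH = 2.37

HN3 ⇌ N3- + H+
Ka = [H+]²/(0.86 − [H+]) = 2.1 × 10^-5
Since Ka ≪ C₀, [H+] ≈ √(Ka·C₀) = 4.25 × 10^-3 M.
pH = −log(4.25 × 10^-3) = 2.37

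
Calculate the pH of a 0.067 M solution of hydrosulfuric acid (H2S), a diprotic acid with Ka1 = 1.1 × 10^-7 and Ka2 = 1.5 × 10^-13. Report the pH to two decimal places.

Ka1 ≫ Ka2, so treat the first dissociation as the only significant source of H+.
Ka1 = x²/(0.067 − x) = 1.1 × 10^-7
x ≈ √(1.1 × 10^-7 × 0.067) = 8.58 × 10^-5 M
pH = −log(8.58 × 10^-5) = 4.07

pH = 4.07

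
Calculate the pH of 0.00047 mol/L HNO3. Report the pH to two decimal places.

pH = 3.33

HNO3 is a strong acid and dissociates completely, so [H+] = 0.00047 M.
pH = -log(0.00047) = 3.33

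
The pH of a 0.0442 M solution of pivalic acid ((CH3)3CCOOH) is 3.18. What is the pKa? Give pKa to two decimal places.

[H+] = 10^(-3.18) = 6.61 × 10^-4 M
At equilibrium [HA] = 0.0442 − 6.61 × 10^-4 = 4.35 × 10^-2 M
Ka = [H+][A-]/[HA] = (6.61 × 10^-4)² / 4.35 × 10^-2 = 1.00 × 10^-5
pKa = -log(1.00 × 10^-5) = 5.00

pKa = 5.00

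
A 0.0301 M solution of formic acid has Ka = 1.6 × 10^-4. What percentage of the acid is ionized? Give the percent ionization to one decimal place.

7.0%

HCOOH ⇌ HCOO- + H+; let x = [H+] at equilibrium.
Solve x² + 0.00016x − 4.82e-06 = 0 → x = 2.12 × 10^-3 M
Fraction ionized = 2.12 × 10^-3 / 0.0301 = 0.0704 → 7.0%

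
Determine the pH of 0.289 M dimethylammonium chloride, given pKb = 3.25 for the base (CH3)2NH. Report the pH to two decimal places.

(CH3)2NH2+ is the conjugate acid of the weak base (CH3)2NH.
Kb = 10^(−3.25) = 5.62 × 10^-4
Ka = Kw/Kb = 1.0×10^-14 / 5.62 × 10^-4 = 1.78 × 10^-11
Ka = [H+]²/(0.289 − [H+]) = 1.78 × 10^-11
Assume [H+] ≪ 0.289: [H+] ≈ √(1.78 × 10^-11 × 0.289) = 2.27 × 10^-6 M
pH = −log[H+] = −log(2.27 × 10^-6) = 5.64

pH = 5.64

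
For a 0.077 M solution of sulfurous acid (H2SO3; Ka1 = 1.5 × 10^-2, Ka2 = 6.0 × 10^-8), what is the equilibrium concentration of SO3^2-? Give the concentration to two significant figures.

First ionization gives [H+] ≈ [HSO3-] = 2.73 × 10^-2 M.
Second step: Ka2 = [H+][SO3^2-]/[HSO3-] ≈ [SO3^2-] (since [H+] ≈ [HSO3-]).
So [SO3^2-] ≈ Ka2.

6.0 × 10^-8 M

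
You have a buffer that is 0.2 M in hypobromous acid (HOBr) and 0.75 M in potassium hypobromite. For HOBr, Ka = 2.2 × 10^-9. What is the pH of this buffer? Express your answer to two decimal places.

pKa = −log(2.2 × 10^-9) = 8.658
pH = pKa + log([A⁻]/[HA]) = 8.658 + log(0.75/0.2)
pH = 8.658 + (+0.574) = 9.23

pH = 9.23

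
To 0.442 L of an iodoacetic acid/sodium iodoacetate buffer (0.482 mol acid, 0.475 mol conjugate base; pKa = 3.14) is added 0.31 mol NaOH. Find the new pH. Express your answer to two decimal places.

pH = 3.80

OH- converts ICH2COOH to ICH2COO-: ICH2COOH → 0.172 mol, ICH2COO- → 0.785 mol.
Henderson–Hasselbalch with mole ratio 0.785/0.172: pH = 3.14 + (+0.659)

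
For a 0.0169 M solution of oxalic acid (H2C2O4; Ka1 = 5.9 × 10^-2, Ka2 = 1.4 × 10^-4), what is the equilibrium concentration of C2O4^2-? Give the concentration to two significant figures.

First ionization gives [H+] ≈ [HC2O4-] = 1.37 × 10^-2 M.
Second step: Ka2 = [H+][C2O4^2-]/[HC2O4-] ≈ [C2O4^2-] (since [H+] ≈ [HC2O4-]).
So [C2O4^2-] ≈ Ka2.

1.4 × 10^-4 M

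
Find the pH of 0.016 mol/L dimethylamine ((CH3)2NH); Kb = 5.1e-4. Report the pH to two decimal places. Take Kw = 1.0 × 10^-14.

(CH3)2NH + H2O ⇌ (CH3)2NH2+ + OH-
Kb = [OH-]²/(0.016 − [OH-]) = 5.1 × 10^-4
[OH-] is not negligible relative to C₀; solve [OH-]² + 0.00051·[OH-] − 8.16e-06 = 0.
[OH-] = [−0.00051 + √(0.00051² + 3.26e-05)]/2 = 2.61 × 10^-3 M
pOH = −log(2.61 × 10^-3) = 2.58; pH = 14.00 − 2.58 = 11.42

pH = 11.42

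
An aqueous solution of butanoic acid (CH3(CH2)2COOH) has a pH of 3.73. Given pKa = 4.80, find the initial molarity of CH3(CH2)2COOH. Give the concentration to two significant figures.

C₀ = 2.4 × 10^-3 M

[H+] = 10^(-3.73) = 1.86 × 10^-4 M = x
Ka = 10^(−4.80) = 1.58 × 10^-5
Ka = x²/(C₀ − x) ⇒ C₀ = x + x²/Ka
C₀ = 1.86 × 10^-4 + (1.86 × 10^-4)²/(1.58 × 10^-5) = 2.38 × 10^-3 M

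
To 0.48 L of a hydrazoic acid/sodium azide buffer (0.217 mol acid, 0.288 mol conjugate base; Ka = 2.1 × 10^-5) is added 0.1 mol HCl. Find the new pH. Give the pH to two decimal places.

After neutralization: n(HN3) = 0.317 mol, n(N3-) = 0.188 mol.
pKa = −log(2.1 × 10^-5) = 4.678
Henderson–Hasselbalch with mole ratio 0.188/0.317: pH = 4.678 + (-0.227)

pH = 4.45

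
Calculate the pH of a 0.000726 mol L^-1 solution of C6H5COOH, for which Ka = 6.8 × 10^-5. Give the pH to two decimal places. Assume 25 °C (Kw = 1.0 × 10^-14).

pH = 3.72

C6H5COOH ⇌ C6H5COO- + H+
From the ICE table, Ka = [H+]²/(0.000726 − [H+]) = 6.8 × 10^-5.
Here C₀/Ka ≈ 10.7, so the small-[H+] approximation fails. Use the quadratic:
[H+] = [−6.8e-05 + √(6.8e-05² + 1.97e-07)]/2 = 1.91 × 10^-4 M
pH = −log(1.91 × 10^-4) = 3.72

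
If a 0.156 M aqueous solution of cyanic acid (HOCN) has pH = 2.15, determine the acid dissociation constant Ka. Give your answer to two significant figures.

Ka = 3.4 × 10^-4

[H+] = 10^(-2.15) = 7.08 × 10^-3 M
At equilibrium [HA] = 0.156 − 7.08 × 10^-3 = 1.49 × 10^-1 M
Ka = [H+][A-]/[HA] = (7.08 × 10^-3)² / 1.49 × 10^-1 = 3.4 × 10^-4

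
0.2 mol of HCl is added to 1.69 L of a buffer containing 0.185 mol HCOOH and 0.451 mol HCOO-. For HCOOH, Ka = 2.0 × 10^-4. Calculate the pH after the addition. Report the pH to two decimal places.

pH = 3.51

After neutralization: n(HCOOH) = 0.385 mol, n(HCOO-) = 0.251 mol.
pKa = −log(2.0 × 10^-4) = 3.699
Henderson–Hasselbalch with mole ratio 0.251/0.385: pH = 3.699 + (-0.186)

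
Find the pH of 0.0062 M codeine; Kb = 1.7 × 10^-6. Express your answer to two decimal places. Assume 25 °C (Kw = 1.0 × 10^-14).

C18H21NO3 + H2O ⇌ C18H22NO3+ + OH-
From the ICE table, Kb = [OH-]²/(0.0062 − [OH-]) = 1.7 × 10^-6.
Assume [OH-] ≪ 0.0062: [OH-] ≈ √(1.7 × 10^-6 × 0.0062) = 1.03 × 10^-4 M
pOH = 3.99, so pH = 14.00 − pOH = 10.01

pH = 10.01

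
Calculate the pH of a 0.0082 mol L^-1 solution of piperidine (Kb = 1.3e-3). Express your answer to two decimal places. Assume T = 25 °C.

C5H10NH + H2O ⇌ C5H10NH2+ + OH-
From the ICE table, Kb = x²/(0.0082 − x) = 1.3 × 10^-3.
Here C₀/Kb ≈ 6.31, so the small-x approximation fails. Use the quadratic:
x = [−0.0013 + √(0.0013² + 4.26e-05)]/2 = 2.68 × 10^-3 M
pOH = 2.57, so pH = 14.00 − pOH = 11.43

pH = 11.43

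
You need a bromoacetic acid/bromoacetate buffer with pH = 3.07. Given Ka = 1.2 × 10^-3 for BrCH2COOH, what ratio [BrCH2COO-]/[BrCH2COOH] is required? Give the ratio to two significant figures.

ratio = 1.4

pKa = -log(1.2 × 10^-3) = 2.921
pH = pKa + log(r) ⇒ log(r) = 3.07 − 2.921 = +0.149
r = [BrCH2COO-]/[BrCH2COOH] = 10^(+0.149) = 1.41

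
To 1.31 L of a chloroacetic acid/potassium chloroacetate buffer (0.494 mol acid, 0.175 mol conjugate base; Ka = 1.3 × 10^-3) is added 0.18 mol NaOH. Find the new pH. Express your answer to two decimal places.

After neutralization: n(ClCH2COOH) = 0.314 mol, n(ClCH2COO-) = 0.355 mol.
pKa = −log(1.3 × 10^-3) = 2.886
pH = pKa + log(n_ClCH2COO-/n_ClCH2COOH) = 2.886 + log(0.355/0.314) = 2.886 + (+0.053)

pH = 2.94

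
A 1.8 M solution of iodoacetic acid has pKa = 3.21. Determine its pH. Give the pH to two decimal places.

pH = 1.48

ICH2COOH ⇌ ICH2COO- + H+
Ka = 10^(−3.21) = 6.17 × 10^-4
Ka = x²/(1.8 − x) = 6.17 × 10^-4
Since Ka ≪ C₀, x ≈ √(Ka·C₀) = 3.33 × 10^-2 M.
(x/C₀ = 1.9% < 5%, so the approximation holds.)
pH = −log(3.33 × 10^-2) = 1.48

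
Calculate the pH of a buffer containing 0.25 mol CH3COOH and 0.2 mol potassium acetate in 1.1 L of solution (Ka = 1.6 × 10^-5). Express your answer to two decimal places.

pH = 4.70

pKa = −log(1.6 × 10^-5) = 4.796
Henderson–Hasselbalch: pH = pKa + log([CH3COO-]/[CH3COOH]) = 4.796 + log(0.2/0.25)
pH = 4.796 + (-0.097) = 4.70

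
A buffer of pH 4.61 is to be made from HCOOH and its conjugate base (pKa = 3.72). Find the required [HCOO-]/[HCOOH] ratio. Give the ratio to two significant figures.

ratio = 7.8

pH = pKa + log(r) ⇒ log(r) = 4.61 − 3.72 = +0.89
r = [HCOO-]/[HCOOH] = 10^(+0.89) = 7.76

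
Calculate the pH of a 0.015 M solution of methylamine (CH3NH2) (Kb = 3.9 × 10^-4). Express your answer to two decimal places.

pH = 11.35

CH3NH2 + H2O ⇌ CH3NH3+ + OH-
From the ICE table, Kb = [OH-]²/(0.015 − [OH-]) = 3.9 × 10^-4.
Here C₀/Kb ≈ 38.5, so the small-[OH-] approximation fails. Use the quadratic:
[OH-] = (−Kb + √(Kb² + 4·Kb·C₀))/2 = 2.23 × 10^-3 M
pOH = 2.65, so pH = 14.00 − pOH = 11.35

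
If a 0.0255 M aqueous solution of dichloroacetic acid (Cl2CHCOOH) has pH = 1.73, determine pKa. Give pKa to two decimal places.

[H+] = 10^(-1.73) = 1.86 × 10^-2 M
At equilibrium [HA] = 0.0255 − 1.86 × 10^-2 = 6.90 × 10^-3 M
Ka = [H+][A-]/[HA] = (1.86 × 10^-2)² / 6.90 × 10^-3 = 5.01 × 10^-2
pKa = -log(5.01 × 10^-2) = 1.30

pKa = 1.30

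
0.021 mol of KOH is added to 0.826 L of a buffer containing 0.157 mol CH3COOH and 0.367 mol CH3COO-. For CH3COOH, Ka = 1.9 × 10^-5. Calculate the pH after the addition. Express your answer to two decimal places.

pH = 5.18

After neutralization: n(CH3COOH) = 0.136 mol, n(CH3COO-) = 0.388 mol.
pKa = −log(1.9 × 10^-5) = 4.721
pH = pKa + log(n_CH3COO-/n_CH3COOH) = 4.721 + log(0.388/0.136) = 4.721 + (+0.455)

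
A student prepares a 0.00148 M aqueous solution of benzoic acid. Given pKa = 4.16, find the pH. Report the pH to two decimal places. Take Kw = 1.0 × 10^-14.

pH = 3.54

C6H5COOH ⇌ C6H5COO- + H+
Ka = 10^(−4.16) = 6.92 × 10^-5
From the ICE table, Ka = x²/(0.00148 − x) = 6.92 × 10^-5.
Here C₀/Ka ≈ 21.4, so the small-x approximation fails. Use the quadratic:
x = [−6.92e-05 + √(6.92e-05² + 4.1e-07)]/2 = 2.87 × 10^-4 M
pH = −log(2.87 × 10^-4) = 3.54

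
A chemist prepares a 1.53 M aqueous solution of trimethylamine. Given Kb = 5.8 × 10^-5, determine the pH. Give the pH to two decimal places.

pH = 11.97

(CH3)3N + H2O ⇌ (CH3)3NH+ + OH-
Kb = [OH-]²/(1.53 − [OH-]) = 5.8 × 10^-5
Since Kb ≪ C₀, [OH-] ≈ √(Kb·C₀) = 9.42 × 10^-3 M.
pOH = 2.03, so pH = 14.00 − pOH = 11.97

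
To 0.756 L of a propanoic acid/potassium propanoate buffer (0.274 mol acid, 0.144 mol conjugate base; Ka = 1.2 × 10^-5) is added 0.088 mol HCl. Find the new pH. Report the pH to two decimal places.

pH = 4.11

Added H+ converts CH3CH2COO- to CH3CH2COOH: CH3CH2COOH → 0.362 mol, CH3CH2COO- → 0.056 mol.
pKa = −log(1.2 × 10^-5) = 4.921
pH = pKa + log(n_CH3CH2COO-/n_CH3CH2COOH) = 4.921 + log(0.056/0.362) = 4.921 + (-0.811)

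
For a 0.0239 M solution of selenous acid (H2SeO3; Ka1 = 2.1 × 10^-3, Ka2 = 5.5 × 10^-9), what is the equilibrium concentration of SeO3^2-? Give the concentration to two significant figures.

5.5 × 10^-9 M

First ionization gives [H+] ≈ [HSeO3-] = 6.11 × 10^-3 M.
Second step: Ka2 = [H+][SeO3^2-]/[HSeO3-] ≈ [SeO3^2-] (since [H+] ≈ [HSeO3-]).
So [SeO3^2-] ≈ Ka2.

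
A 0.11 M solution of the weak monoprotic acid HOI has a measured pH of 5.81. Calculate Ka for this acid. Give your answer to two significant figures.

[H+] = 10^(-5.81) = 1.55 × 10^-6 M
At equilibrium [HA] = 0.11 − 1.55 × 10^-6 = 1.10 × 10^-1 M
Ka = [H+][A-]/[HA] = (1.55 × 10^-6)² / 1.10 × 10^-1 = 2.2 × 10^-11

Ka = 2.2 × 10^-11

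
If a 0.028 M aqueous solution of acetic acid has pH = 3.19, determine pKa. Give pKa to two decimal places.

pKa = 4.82

[H+] = 10^(-3.19) = 6.46 × 10^-4 M
At equilibrium [HA] = 0.028 − 6.46 × 10^-4 = 2.74 × 10^-2 M
Ka = [H+][A-]/[HA] = (6.46 × 10^-4)² / 2.74 × 10^-2 = 1.52 × 10^-5
pKa = -log(1.52 × 10^-5) = 4.82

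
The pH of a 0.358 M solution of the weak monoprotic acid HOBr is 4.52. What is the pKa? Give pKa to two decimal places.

pKa = 8.59

[H+] = 10^(-4.52) = 3.02 × 10^-5 M
At equilibrium [HA] = 0.358 − 3.02 × 10^-5 = 3.58 × 10^-1 M
Ka = [H+][A-]/[HA] = (3.02 × 10^-5)² / 3.58 × 10^-1 = 2.55 × 10^-9
pKa = -log(2.55 × 10^-9) = 8.59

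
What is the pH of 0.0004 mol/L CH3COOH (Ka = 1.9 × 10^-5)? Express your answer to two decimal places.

pH = 4.11

CH3COOH ⇌ CH3COO- + H+
From the ICE table, Ka = [H+]²/(0.0004 − [H+]) = 1.9 × 10^-5.
Here C₀/Ka ≈ 21.1, so the small-[H+] approximation fails. Use the quadratic:
[H+] = (−Ka + √(Ka² + 4·Ka·C₀))/2 = 7.82 × 10^-5 M
pH = −log[H+] = −log(7.82 × 10^-5) = 4.11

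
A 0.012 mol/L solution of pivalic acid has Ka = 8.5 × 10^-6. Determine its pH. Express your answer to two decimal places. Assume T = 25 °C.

(CH3)3CCOOH ⇌ (CH3)3CCOO- + H+
From the ICE table, Ka = [H+]²/(0.012 − [H+]) = 8.5 × 10^-6.
Neglecting [H+] in the denominator: [H+] = √(8.5 × 10^-6 × 0.012) = 3.19 × 10^-4 M
pH = −log(3.19 × 10^-4) = 3.50

pH = 3.50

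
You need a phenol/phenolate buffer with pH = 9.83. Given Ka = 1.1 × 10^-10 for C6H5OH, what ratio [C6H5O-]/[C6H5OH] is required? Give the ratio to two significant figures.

pKa = -log(1.1 × 10^-10) = 9.959
pH = pKa + log(r) ⇒ log(r) = 9.83 − 9.959 = -0.129
r = [C6H5O-]/[C6H5OH] = 10^(-0.129) = 0.743

ratio = 0.74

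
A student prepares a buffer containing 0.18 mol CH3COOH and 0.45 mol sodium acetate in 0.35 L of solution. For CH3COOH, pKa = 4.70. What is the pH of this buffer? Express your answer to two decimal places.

pH = 5.10

Henderson–Hasselbalch: pH = pKa + log([CH3COO-]/[CH3COOH]) = 4.70 + log(0.45/0.18)
pH = 4.70 + (+0.398) = 5.10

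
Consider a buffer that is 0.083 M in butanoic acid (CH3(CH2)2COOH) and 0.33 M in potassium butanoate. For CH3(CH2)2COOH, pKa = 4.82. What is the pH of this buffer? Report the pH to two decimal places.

pH = 5.42

Henderson–Hasselbalch: pH = pKa + log([CH3(CH2)2COO-]/[CH3(CH2)2COOH]) = 4.82 + log(0.33/0.083)
pH = 4.82 + (+0.599) = 5.42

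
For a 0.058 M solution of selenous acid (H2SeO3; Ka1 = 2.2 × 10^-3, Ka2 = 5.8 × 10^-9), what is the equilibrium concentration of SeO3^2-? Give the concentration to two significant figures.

First ionization gives [H+] ≈ [HSeO3-] = 1.02 × 10^-2 M.
Second step: Ka2 = [H+][SeO3^2-]/[HSeO3-] ≈ [SeO3^2-] (since [H+] ≈ [HSeO3-]).
So [SeO3^2-] ≈ Ka2.

5.8 × 10^-9 M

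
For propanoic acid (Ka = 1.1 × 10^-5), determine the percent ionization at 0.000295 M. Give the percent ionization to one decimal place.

17.5%

CH3CH2COOH ⇌ CH3CH2COO- + H+; let x = [H+] at equilibrium.
Ka = x²/(C₀ − x); solving the quadratic gives x = 5.17 × 10^-5 M.
Fraction ionized = 5.17 × 10^-5 / 0.000295 = 0.1753 → 17.5%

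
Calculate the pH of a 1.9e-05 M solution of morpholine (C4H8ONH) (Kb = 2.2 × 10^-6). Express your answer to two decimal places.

pH = 8.74

C4H8ONH + H2O ⇌ C4H8ONH2+ + OH-
From the ICE table, Kb = x²/(1.9e-05 − x) = 2.2 × 10^-6.
The 5% rule fails; solving x² + Kb·x − Kb·C₀ = 0 exactly:
x = [−2.2e-06 + √(2.2e-06² + 1.67e-10)]/2 = 5.46 × 10^-6 M
pOH = 5.26, so pH = 14.00 − pOH = 8.74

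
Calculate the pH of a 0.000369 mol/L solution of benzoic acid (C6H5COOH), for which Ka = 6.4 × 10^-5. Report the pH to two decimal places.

pH = 3.90

C6H5COOH ⇌ C6H5COO- + H+
Let x = [H+] at equilibrium. Ka = x²/(0.000369 − x).
The 5% rule fails; solving x² + Ka·x − Ka·C₀ = 0 exactly:
x = (−Ka + √(Ka² + 4·Ka·C₀))/2 = 1.25 × 10^-4 M
pH = −log[H+] = −log(1.25 × 10^-4) = 3.90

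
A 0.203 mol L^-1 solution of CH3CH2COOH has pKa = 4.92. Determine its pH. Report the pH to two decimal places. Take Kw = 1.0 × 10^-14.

CH3CH2COOH ⇌ CH3CH2COO- + H+
Ka = 10^(−4.92) = 1.20 × 10^-5
Ka = [H+]²/(0.203 − [H+]) = 1.20 × 10^-5
Since Ka ≪ C₀, [H+] ≈ √(Ka·C₀) = 1.56 × 10^-3 M.
pH = −log[H+] = −log(1.56 × 10^-3) = 2.81

pH = 2.81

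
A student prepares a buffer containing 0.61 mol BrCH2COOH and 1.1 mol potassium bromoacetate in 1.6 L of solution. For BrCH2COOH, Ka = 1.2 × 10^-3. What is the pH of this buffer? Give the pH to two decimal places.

pKa = −log(1.2 × 10^-3) = 2.921
Using pH = pKa + log([base]/[acid]) with [base]/[acid] = 1.1/0.61:
pH = 2.921 + (+0.256) = 3.18

pH = 3.18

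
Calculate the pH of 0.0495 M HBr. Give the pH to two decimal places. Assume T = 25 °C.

pH = 1.31

HBr is a strong acid and dissociates completely, so [H+] = 0.0495 M.
pH = -log(0.0495) = 1.31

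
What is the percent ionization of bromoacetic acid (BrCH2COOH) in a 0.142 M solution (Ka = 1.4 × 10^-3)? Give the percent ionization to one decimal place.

BrCH2COOH ⇌ BrCH2COO- + H+; let x = [H+] at equilibrium.
Ka = x²/(C₀ − x); solving the quadratic gives x = 1.34 × 10^-2 M.
% ionization = x/C₀ × 100% = 1.34 × 10^-2/0.142 × 100% = 9.4%

9.4%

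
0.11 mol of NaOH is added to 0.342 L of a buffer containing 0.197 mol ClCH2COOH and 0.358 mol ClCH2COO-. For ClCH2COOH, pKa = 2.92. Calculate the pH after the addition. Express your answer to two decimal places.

pH = 3.65

OH- converts ClCH2COOH to ClCH2COO-: ClCH2COOH → 0.087 mol, ClCH2COO- → 0.468 mol.
pH = pKa + log(n_ClCH2COO-/n_ClCH2COOH) = 2.92 + log(0.468/0.087) = 2.92 + (+0.731)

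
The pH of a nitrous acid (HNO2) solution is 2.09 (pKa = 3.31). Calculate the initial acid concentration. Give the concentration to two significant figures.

C₀ = 1.4 × 10^-1 M

[H+] = 10^(-2.09) = 8.13 × 10^-3 M = x
Ka = 10^(−3.31) = 4.90 × 10^-4
Ka = x²/(C₀ − x) ⇒ C₀ = x + x²/Ka
C₀ = 8.13 × 10^-3 + (8.13 × 10^-3)²/(4.90 × 10^-4) = 1.43 × 10^-1 M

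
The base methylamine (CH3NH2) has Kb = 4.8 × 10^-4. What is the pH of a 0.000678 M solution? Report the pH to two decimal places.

pH = 10.58

CH3NH2 + H2O ⇌ CH3NH3+ + OH-
From the ICE table, Kb = x²/(0.000678 − x) = 4.8 × 10^-4.
The 5% rule fails; solving x² + Kb·x − Kb·C₀ = 0 exactly:
x = [−0.00048 + √(0.00048² + 1.3e-06)]/2 = 3.79 × 10^-4 M
pOH = 3.42, so pH = 14.00 − pOH = 10.58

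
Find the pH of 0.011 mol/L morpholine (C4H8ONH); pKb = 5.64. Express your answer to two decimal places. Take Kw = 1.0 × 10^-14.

pH = 10.20

C4H8ONH + H2O ⇌ C4H8ONH2+ + OH-
Kb = 10^(−5.64) = 2.29 × 10^-6
From the ICE table, Kb = [OH-]²/(0.011 − [OH-]) = 2.29 × 10^-6.
Assume [OH-] ≪ 0.011: [OH-] ≈ √(2.29 × 10^-6 × 0.011) = 1.59 × 10^-4 M
([OH-]/C₀ = 1.4% < 5%, so the approximation holds.)
pOH = −log(1.59 × 10^-4) = 3.80; pH = 14.00 − 3.80 = 10.20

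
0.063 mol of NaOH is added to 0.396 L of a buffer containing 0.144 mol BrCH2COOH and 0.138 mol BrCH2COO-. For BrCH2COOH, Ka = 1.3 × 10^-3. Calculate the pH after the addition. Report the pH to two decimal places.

OH- converts BrCH2COOH to BrCH2COO-: BrCH2COOH → 0.081 mol, BrCH2COO- → 0.201 mol.
pKa = −log(1.3 × 10^-3) = 2.886
pH = pKa + log([A⁻]/[HA]) = 2.886 + log(0.201/0.081) = 2.886 +0.395

pH = 3.28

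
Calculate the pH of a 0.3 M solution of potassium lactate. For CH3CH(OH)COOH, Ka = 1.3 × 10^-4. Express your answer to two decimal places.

CH3CH(OH)COO- is the conjugate base of the weak acid CH3CH(OH)COOH.
Kb = Kw/Ka = 1.0×10^-14 / 1.3 × 10^-4 = 7.69 × 10^-11
From the ICE table, Kb = [OH-]²/(0.3 − [OH-]) = 7.69 × 10^-11.
Neglecting [OH-] in the denominator: [OH-] = √(7.69 × 10^-11 × 0.3) = 4.80 × 10^-6 M
([OH-]/C₀ = 0.0016% < 5%, so the approximation holds.)
pOH = 5.32, so pH = 14.00 − pOH = 8.68

pH = 8.68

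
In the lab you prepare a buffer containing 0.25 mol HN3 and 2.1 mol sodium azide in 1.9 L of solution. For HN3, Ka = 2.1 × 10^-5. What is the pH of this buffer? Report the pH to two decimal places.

pH = 5.60

pKa = −log(2.1 × 10^-5) = 4.678
Henderson–Hasselbalch: pH = pKa + log([N3-]/[HN3]) = 4.678 + log(2.1/0.25)
pH = 4.678 + (+0.924) = 5.60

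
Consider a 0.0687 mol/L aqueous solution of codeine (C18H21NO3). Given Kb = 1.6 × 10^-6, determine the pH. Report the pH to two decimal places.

pH = 10.52

C18H21NO3 + H2O ⇌ C18H22NO3+ + OH-
From the ICE table, Kb = [OH-]²/(0.0687 − [OH-]) = 1.6 × 10^-6.
Since Kb ≪ C₀, [OH-] ≈ √(Kb·C₀) = 3.32 × 10^-4 M.
Check: 0.48% ionized — well under 5%, approximation valid.
pOH = 3.48, so pH = 14.00 − pOH = 10.52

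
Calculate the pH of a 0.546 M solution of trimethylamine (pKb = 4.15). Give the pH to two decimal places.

pH = 11.79

(CH3)3N + H2O ⇌ (CH3)3NH+ + OH-
Kb = 10^(−4.15) = 7.08 × 10^-5
Kb = x²/(0.546 − x) = 7.08 × 10^-5
Neglecting x in the denominator: x = √(7.08 × 10^-5 × 0.546) = 6.22 × 10^-3 M
pOH = −log(6.22 × 10^-3) = 2.21; pH = 14.00 − 2.21 = 11.79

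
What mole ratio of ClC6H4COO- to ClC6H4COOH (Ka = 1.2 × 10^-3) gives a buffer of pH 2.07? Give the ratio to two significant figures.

pKa = -log(1.2 × 10^-3) = 2.921
pH = pKa + log(r) ⇒ log(r) = 2.07 − 2.921 = -0.851
r = [ClC6H4COO-]/[ClC6H4COOH] = 10^(-0.851) = 0.141

ratio = 0.14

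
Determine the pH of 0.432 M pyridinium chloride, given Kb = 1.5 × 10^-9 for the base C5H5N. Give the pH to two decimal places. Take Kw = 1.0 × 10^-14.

pH = 2.77

C5H5NH+ is the conjugate acid of the weak base C5H5N.
Ka = Kw/Kb = 1.0×10^-14 / 1.5 × 10^-9 = 6.67 × 10^-6
Let x = [H+] at equilibrium. Ka = x²/(0.432 − x).
Since Ka ≪ C₀, x ≈ √(Ka·C₀) = 1.70 × 10^-3 M.
Check: 0.39% ionized — well under 5%, approximation valid.
pH = −log(1.70 × 10^-3) = 2.77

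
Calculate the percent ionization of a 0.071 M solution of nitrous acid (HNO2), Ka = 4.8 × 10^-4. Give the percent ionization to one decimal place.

7.9%

HNO2 ⇌ NO2- + H+; let x = [H+] at equilibrium.
Ka = x²/(C₀ − x); solving the quadratic gives x = 5.60 × 10^-3 M.
% ionization = x/C₀ × 100% = 5.60 × 10^-3/0.071 × 100% = 7.9%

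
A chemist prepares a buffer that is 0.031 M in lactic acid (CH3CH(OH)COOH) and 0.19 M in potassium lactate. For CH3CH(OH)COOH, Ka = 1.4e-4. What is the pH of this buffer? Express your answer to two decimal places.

pKa = −log(1.4 × 10^-4) = 3.854
Henderson–Hasselbalch: pH = pKa + log([CH3CH(OH)COO-]/[CH3CH(OH)COOH]) = 3.854 + log(0.19/0.031)
pH = 3.854 + (+0.787) = 4.64

pH = 4.64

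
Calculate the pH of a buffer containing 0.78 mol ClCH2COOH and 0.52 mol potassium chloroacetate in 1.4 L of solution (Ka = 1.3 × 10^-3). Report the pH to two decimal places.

pH = 2.71

pKa = −log(1.3 × 10^-3) = 2.886
Using pH = pKa + log([base]/[acid]) with [base]/[acid] = 0.52/0.78:
pH = 2.886 + (-0.176) = 2.71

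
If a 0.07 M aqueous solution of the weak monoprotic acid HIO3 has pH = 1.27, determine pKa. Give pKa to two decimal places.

pKa = 0.75

[H+] = 10^(-1.27) = 5.37 × 10^-2 M
At equilibrium [HA] = 0.07 − 5.37 × 10^-2 = 1.63 × 10^-2 M
Ka = [H+][A-]/[HA] = (5.37 × 10^-2)² / 1.63 × 10^-2 = 1.77 × 10^-1
pKa = -log(1.77 × 10^-1) = 0.75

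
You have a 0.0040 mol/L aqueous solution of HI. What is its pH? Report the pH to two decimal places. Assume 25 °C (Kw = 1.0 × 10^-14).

HI is a strong acid and dissociates completely, so [H+] = 0.0040 M.
pH = -log(0.004) = 2.40

pH = 2.40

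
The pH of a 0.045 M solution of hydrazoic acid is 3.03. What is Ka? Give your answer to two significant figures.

Ka = 2.0 × 10^-5

[H+] = 10^(-3.03) = 9.33 × 10^-4 M
At equilibrium [HA] = 0.045 − 9.33 × 10^-4 = 4.41 × 10^-2 M
Ka = [H+][A-]/[HA] = (9.33 × 10^-4)² / 4.41 × 10^-2 = 2.0 × 10^-5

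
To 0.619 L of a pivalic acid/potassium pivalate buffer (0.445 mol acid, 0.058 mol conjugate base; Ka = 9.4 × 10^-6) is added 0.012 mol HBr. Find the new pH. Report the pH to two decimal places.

pH = 4.03

After neutralization: n((CH3)3CCOOH) = 0.457 mol, n((CH3)3CCOO-) = 0.046 mol.
pKa = −log(9.4 × 10^-6) = 5.027
pH = pKa + log([A⁻]/[HA]) = 5.027 + log(0.046/0.457) = 5.027 -0.997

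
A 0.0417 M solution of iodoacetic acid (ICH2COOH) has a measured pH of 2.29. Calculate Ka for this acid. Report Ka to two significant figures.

Ka = 7.2 × 10^-4

[H+] = 10^(-2.29) = 5.13 × 10^-3 M
At equilibrium [HA] = 0.0417 − 5.13 × 10^-3 = 3.66 × 10^-2 M
Ka = [H+][A-]/[HA] = (5.13 × 10^-3)² / 3.66 × 10^-2 = 7.2 × 10^-4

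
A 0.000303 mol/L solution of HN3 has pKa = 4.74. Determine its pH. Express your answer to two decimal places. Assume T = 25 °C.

HN3 ⇌ N3- + H+
Ka = 10^(−4.74) = 1.82 × 10^-5
From the ICE table, Ka = x²/(0.000303 − x) = 1.82 × 10^-5.
The 5% rule fails; solving x² + Ka·x − Ka·C₀ = 0 exactly:
x = [−1.82e-05 + √(1.82e-05² + 2.21e-08)]/2 = 6.57 × 10^-5 M
pH = −log[H+] = −log(6.57 × 10^-5) = 4.18

pH = 4.18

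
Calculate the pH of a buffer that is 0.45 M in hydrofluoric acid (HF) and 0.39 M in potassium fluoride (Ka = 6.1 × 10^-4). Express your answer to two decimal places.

pH = 3.15

pKa = −log(6.1 × 10^-4) = 3.215
pH = pKa + log([A⁻]/[HA]) = 3.215 + log(0.39/0.45)
pH = 3.215 + (-0.062) = 3.15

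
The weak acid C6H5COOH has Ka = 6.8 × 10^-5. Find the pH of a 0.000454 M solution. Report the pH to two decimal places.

pH = 3.84

C6H5COOH ⇌ C6H5COO- + H+
From the ICE table, Ka = [H+]²/(0.000454 − [H+]) = 6.8 × 10^-5.
[H+] is not negligible relative to C₀; solve [H+]² + 6.8e-05·[H+] − 3.09e-08 = 0.
[H+] = (−Ka + √(Ka² + 4·Ka·C₀))/2 = 1.45 × 10^-4 M
pH = −log[H+] = −log(1.45 × 10^-4) = 3.84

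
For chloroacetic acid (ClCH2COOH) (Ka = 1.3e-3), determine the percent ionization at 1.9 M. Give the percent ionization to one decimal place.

2.6%

ClCH2COOH ⇌ ClCH2COO- + H+; let x = [H+] at equilibrium.
x ≈ √(Ka·C₀) = √(1.3 × 10^-3 × 1.9) = 4.97 × 10^-2 M
Fraction ionized = 4.97 × 10^-2 / 1.9 = 0.0262 → 2.6%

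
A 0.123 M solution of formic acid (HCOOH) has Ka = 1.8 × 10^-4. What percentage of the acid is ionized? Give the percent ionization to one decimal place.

HCOOH ⇌ HCOO- + H+; let x = [H+] at equilibrium.
x ≈ √(Ka·C₀) = √(1.8 × 10^-4 × 0.123) = 4.71 × 10^-3 M
Fraction ionized = 4.71 × 10^-3 / 0.123 = 0.0383 → 3.8%

3.8%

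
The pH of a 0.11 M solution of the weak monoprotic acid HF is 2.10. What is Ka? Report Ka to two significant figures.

[H+] = 10^(-2.10) = 7.94 × 10^-3 M
At equilibrium [HA] = 0.11 − 7.94 × 10^-3 = 1.02 × 10^-1 M
Ka = [H+][A-]/[HA] = (7.94 × 10^-3)² / 1.02 × 10^-1 = 6.2 × 10^-4

Ka = 6.2 × 10^-4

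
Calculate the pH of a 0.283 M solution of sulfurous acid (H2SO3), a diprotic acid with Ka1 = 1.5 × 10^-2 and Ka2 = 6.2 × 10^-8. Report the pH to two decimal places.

pH = 1.24

Since Ka1 ≫ Ka2, the first ionization dominates [H+].
Ka1 = x²/(0.283 − x) = 1.5 × 10^-2
Solving the quadratic: x = (−Ka1 + √(Ka1² + 4·Ka1·C₀))/2 = 5.81 × 10^-2 M
pH = −log(5.81 × 10^-2) = 1.24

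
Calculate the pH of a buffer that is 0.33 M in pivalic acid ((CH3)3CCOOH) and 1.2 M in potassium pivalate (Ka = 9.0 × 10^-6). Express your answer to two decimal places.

pH = 5.61

pKa = −log(9.0 × 10^-6) = 5.046
pH = pKa + log([A⁻]/[HA]) = 5.046 + log(1.2/0.33)
pH = 5.046 + (+0.561) = 5.61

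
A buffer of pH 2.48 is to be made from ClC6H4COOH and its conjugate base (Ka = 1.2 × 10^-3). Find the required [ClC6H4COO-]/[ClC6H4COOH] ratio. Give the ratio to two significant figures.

pKa = -log(1.2 × 10^-3) = 2.921
pH = pKa + log(r) ⇒ log(r) = 2.48 − 2.921 = -0.441
r = [ClC6H4COO-]/[ClC6H4COOH] = 10^(-0.441) = 0.362

ratio = 0.36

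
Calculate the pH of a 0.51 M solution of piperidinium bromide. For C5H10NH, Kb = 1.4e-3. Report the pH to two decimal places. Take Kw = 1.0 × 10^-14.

pH = 5.72

C5H10NH2+ is the conjugate acid of the weak base C5H10NH.
Ka = Kw/Kb = 1.0×10^-14 / 1.4 × 10^-3 = 7.14 × 10^-12
Ka = [H+]²/(0.51 − [H+]) = 7.14 × 10^-12
Since Ka ≪ C₀, [H+] ≈ √(Ka·C₀) = 1.91 × 10^-6 M.
pH = −log[H+] = −log(1.91 × 10^-6) = 5.72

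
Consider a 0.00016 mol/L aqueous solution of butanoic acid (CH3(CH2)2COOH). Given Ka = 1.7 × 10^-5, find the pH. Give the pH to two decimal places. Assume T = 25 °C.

pH = 4.35

CH3(CH2)2COOH ⇌ CH3(CH2)2COO- + H+
From the ICE table, Ka = [H+]²/(0.00016 − [H+]) = 1.7 × 10^-5.
The 5% rule fails; solving [H+]² + Ka·[H+] − Ka·C₀ = 0 exactly:
[H+] = [−1.7e-05 + √(1.7e-05² + 1.09e-08)]/2 = 4.43 × 10^-5 M
pH = −log(4.43 × 10^-5) = 4.35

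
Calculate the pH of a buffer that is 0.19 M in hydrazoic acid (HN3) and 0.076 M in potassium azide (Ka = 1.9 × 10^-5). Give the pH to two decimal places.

pH = 4.32

pKa = −log(1.9 × 10^-5) = 4.721
pH = pKa + log([A⁻]/[HA]) = 4.721 + log(0.076/0.19)
pH = 4.721 + (-0.398) = 4.32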